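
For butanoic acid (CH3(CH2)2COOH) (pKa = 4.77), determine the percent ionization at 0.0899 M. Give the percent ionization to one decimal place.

1.4%

CH3(CH2)2COOH ⇌ CH3(CH2)2COO- + H+; let x = [H+] at equilibrium.
Ka = 10^(−4.77) = 1.70 × 10^-5
x ≈ √(Ka·C₀) = √(1.70 × 10^-5 × 0.0899) = 1.24 × 10^-3 M
% ionization = x/C₀ × 100% = 1.24 × 10^-3/0.0899 × 100% = 1.4%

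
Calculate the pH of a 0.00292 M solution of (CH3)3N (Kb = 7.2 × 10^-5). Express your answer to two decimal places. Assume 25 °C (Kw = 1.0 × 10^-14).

(CH3)3N + H2O ⇌ (CH3)3NH+ + OH-
Kb = [OH-]²/(0.00292 − [OH-]) = 7.2 × 10^-5
[OH-] is not negligible relative to C₀; solve [OH-]² + 7.2e-05·[OH-] − 2.1e-07 = 0.
[OH-] = (−Kb + √(Kb² + 4·Kb·C₀))/2 = 4.24 × 10^-4 M
pOH = 3.37, so pH = 14.00 − pOH = 10.63

pH = 10.63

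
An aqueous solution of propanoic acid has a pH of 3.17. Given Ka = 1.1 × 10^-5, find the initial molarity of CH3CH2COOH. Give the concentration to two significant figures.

[H+] = 10^(-3.17) = 6.76 × 10^-4 M = x
Ka = x²/(C₀ − x) ⇒ C₀ = x + x²/Ka
C₀ = 6.76 × 10^-4 + (6.76 × 10^-4)²/(1.1 × 10^-5) = 4.22 × 10^-2 M

C₀ = 4.2 × 10^-2 M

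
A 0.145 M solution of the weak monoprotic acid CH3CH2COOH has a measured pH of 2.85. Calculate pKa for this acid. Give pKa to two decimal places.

pKa = 4.86

[H+] = 10^(-2.85) = 1.41 × 10^-3 M
At equilibrium [HA] = 0.145 − 1.41 × 10^-3 = 1.44 × 10^-1 M
Ka = [H+][A-]/[HA] = (1.41 × 10^-3)² / 1.44 × 10^-1 = 1.38 × 10^-5
pKa = -log(1.38 × 10^-5) = 4.86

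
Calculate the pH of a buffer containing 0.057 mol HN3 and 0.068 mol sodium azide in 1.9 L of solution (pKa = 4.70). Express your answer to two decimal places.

Using pH = pKa + log([base]/[acid]) with [base]/[acid] = 0.068/0.057:
pH = 4.70 + (+0.077) = 4.78

pH = 4.78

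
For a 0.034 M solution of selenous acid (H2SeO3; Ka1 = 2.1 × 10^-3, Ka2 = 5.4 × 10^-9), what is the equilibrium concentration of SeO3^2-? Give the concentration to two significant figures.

First ionization gives [H+] ≈ [HSeO3-] = 7.46 × 10^-3 M.
Second step: Ka2 = [H+][SeO3^2-]/[HSeO3-] ≈ [SeO3^2-] (since [H+] ≈ [HSeO3-]).
So [SeO3^2-] ≈ Ka2.

5.4 × 10^-9 M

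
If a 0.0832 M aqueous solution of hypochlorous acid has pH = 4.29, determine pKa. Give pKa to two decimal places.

pKa = 7.50

[H+] = 10^(-4.29) = 5.13 × 10^-5 M
At equilibrium [HA] = 0.0832 − 5.13 × 10^-5 = 8.31 × 10^-2 M
Ka = [H+][A-]/[HA] = (5.13 × 10^-5)² / 8.31 × 10^-2 = 3.17 × 10^-8
pKa = -log(3.17 × 10^-8) = 7.50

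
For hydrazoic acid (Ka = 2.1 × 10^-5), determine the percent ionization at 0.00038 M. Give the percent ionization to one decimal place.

HN3 ⇌ N3- + H+; let x = [H+] at equilibrium.
Solve x² + 2.1e-05x − 7.98e-09 = 0 → x = 7.94 × 10^-5 M
% ionization = x/C₀ × 100% = 7.94 × 10^-5/0.00038 × 100% = 20.9%

20.9%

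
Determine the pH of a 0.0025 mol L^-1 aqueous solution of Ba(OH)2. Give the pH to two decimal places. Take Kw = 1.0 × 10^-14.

Ba(OH)2 is a strong base (each formula unit releases 2 OH-); [OH-] = 0.005 M.
pOH = -log(0.005) = 2.30
pH = 14.00 - 2.30 = 11.70

pH = 11.70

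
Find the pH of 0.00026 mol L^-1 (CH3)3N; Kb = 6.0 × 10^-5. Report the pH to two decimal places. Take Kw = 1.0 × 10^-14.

pH = 9.99

(CH3)3N + H2O ⇌ (CH3)3NH+ + OH-
From the ICE table, Kb = x²/(0.00026 − x) = 6.0 × 10^-5.
The 5% rule fails; solving x² + Kb·x − Kb·C₀ = 0 exactly:
x = (−Kb + √(Kb² + 4·Kb·C₀))/2 = 9.85 × 10^-5 M
pOH = 4.01, so pH = 14.00 − pOH = 9.99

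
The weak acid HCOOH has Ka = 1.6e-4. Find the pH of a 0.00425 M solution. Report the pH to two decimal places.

HCOOH ⇌ HCOO- + H+
From the ICE table, Ka = x²/(0.00425 − x) = 1.6 × 10^-4.
The 5% rule fails; solving x² + Ka·x − Ka·C₀ = 0 exactly:
x = (−Ka + √(Ka² + 4·Ka·C₀))/2 = 7.48 × 10^-4 M
pH = −log(7.48 × 10^-4) = 3.13

pH = 3.13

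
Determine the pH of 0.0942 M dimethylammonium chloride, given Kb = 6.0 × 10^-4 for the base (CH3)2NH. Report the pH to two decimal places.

pH = 5.90

(CH3)2NH2+ is the conjugate acid of the weak base (CH3)2NH.
Ka = Kw/Kb = 1.0×10^-14 / 6.0 × 10^-4 = 1.67 × 10^-11
From the ICE table, Ka = [H+]²/(0.0942 − [H+]) = 1.67 × 10^-11.
Neglecting [H+] in the denominator: [H+] = √(1.67 × 10^-11 × 0.0942) = 1.25 × 10^-6 M
([H+]/C₀ = 0.0013% < 5%, so the approximation holds.)
pH = −log(1.25 × 10^-6) = 5.90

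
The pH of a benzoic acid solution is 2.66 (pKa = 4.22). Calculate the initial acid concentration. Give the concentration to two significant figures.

[H+] = 10^(-2.66) = 2.19 × 10^-3 M = x
Ka = 10^(−4.22) = 6.03 × 10^-5
Ka = x²/(C₀ − x) ⇒ C₀ = x + x²/Ka
C₀ = 2.19 × 10^-3 + (2.19 × 10^-3)²/(6.03 × 10^-5) = 8.17 × 10^-2 M

C₀ = 8.2 × 10^-2 M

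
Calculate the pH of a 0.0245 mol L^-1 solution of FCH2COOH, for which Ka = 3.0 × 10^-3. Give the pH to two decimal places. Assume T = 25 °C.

FCH2COOH ⇌ FCH2COO- + H+
From the ICE table, Ka = [H+]²/(0.0245 − [H+]) = 3.0 × 10^-3.
Here C₀/Ka ≈ 8.17, so the small-[H+] approximation fails. Use the quadratic:
[H+] = [−0.003 + √(0.003² + 0.000294)]/2 = 7.20 × 10^-3 M
pH = −log[H+] = −log(7.20 × 10^-3) = 2.14

pH = 2.14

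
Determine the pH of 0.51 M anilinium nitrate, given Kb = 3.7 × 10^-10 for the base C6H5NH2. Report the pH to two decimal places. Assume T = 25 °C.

C6H5NH3+ is the conjugate acid of the weak base C6H5NH2.
Ka = Kw/Kb = 1.0×10^-14 / 3.7 × 10^-10 = 2.70 × 10^-5
From the ICE table, Ka = [H+]²/(0.51 − [H+]) = 2.70 × 10^-5.
Assume [H+] ≪ 0.51: [H+] ≈ √(2.70 × 10^-5 × 0.51) = 3.71 × 10^-3 M
Check: 0.73% ionized — well under 5%, approximation valid.
pH = −log[H+] = −log(3.71 × 10^-3) = 2.43

pH = 2.43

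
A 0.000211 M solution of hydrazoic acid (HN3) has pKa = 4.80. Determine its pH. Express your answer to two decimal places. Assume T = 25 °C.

HN3 ⇌ N3- + H+
Ka = 10^(−4.80) = 1.58 × 10^-5
Let x = [H+] at equilibrium. Ka = x²/(0.000211 − x).
Here C₀/Ka ≈ 13.4, so the small-x approximation fails. Use the quadratic:
x = [−1.58e-05 + √(1.58e-05² + 1.33e-08)]/2 = 5.04 × 10^-5 M
pH = −log[H+] = −log(5.04 × 10^-5) = 4.30

pH = 4.30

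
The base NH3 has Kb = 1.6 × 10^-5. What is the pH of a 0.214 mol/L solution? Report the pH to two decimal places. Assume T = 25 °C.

NH3 + H2O ⇌ NH4+ + OH-
From the ICE table, Kb = [OH-]²/(0.214 − [OH-]) = 1.6 × 10^-5.
Since Kb ≪ C₀, [OH-] ≈ √(Kb·C₀) = 1.85 × 10^-3 M.
pOH = −log(1.85 × 10^-3) = 2.73; pH = 14.00 − 2.73 = 11.27

pH = 11.27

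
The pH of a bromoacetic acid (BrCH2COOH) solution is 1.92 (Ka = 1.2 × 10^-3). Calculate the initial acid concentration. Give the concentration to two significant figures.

[H+] = 10^(-1.92) = 1.20 × 10^-2 M = x
Ka = x²/(C₀ − x) ⇒ C₀ = x + x²/Ka
C₀ = 1.20 × 10^-2 + (1.20 × 10^-2)²/(1.2 × 10^-3) = 1.32 × 10^-1 M

C₀ = 1.3 × 10^-1 M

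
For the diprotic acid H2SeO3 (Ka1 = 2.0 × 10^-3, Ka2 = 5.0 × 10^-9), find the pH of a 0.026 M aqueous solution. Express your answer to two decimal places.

pH = 2.20

Ka1 ≫ Ka2, so treat the first dissociation as the only significant source of H+.
Ka1 = x²/(0.026 − x) = 2.0 × 10^-3
Solving the quadratic: x = (−Ka1 + √(Ka1² + 4·Ka1·C₀))/2 = 6.28 × 10^-3 M
pH = −log(6.28 × 10^-3) = 2.20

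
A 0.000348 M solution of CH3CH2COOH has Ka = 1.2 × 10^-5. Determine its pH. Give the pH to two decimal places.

CH3CH2COOH ⇌ CH3CH2COO- + H+
Ka = x²/(0.000348 − x) = 1.2 × 10^-5
Here C₀/Ka ≈ 29, so the small-x approximation fails. Use the quadratic:
x = (−Ka + √(Ka² + 4·Ka·C₀))/2 = 5.89 × 10^-5 M
pH = −log[H+] = −log(5.89 × 10^-5) = 4.23

pH = 4.23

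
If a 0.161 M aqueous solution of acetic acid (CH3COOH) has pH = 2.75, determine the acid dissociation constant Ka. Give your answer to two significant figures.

[H+] = 10^(-2.75) = 1.78 × 10^-3 M
At equilibrium [HA] = 0.161 − 1.78 × 10^-3 = 1.59 × 10^-1 M
Ka = [H+][A-]/[HA] = (1.78 × 10^-3)² / 1.59 × 10^-1 = 2.0 × 10^-5

Ka = 2.0 × 10^-5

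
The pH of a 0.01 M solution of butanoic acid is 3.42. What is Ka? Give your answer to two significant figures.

[H+] = 10^(-3.42) = 3.80 × 10^-4 M
At equilibrium [HA] = 0.01 − 3.80 × 10^-4 = 9.62 × 10^-3 M
Ka = [H+][A-]/[HA] = (3.80 × 10^-4)² / 9.62 × 10^-3 = 1.5 × 10^-5

Ka = 1.5 × 10^-5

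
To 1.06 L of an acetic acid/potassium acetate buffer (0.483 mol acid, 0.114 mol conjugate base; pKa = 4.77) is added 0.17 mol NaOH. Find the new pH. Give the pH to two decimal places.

OH- converts CH3COOH to CH3COO-: CH3COOH → 0.313 mol, CH3COO- → 0.284 mol.
pH = pKa + log([A⁻]/[HA]) = 4.77 + log(0.284/0.313) = 4.77 -0.042

pH = 4.73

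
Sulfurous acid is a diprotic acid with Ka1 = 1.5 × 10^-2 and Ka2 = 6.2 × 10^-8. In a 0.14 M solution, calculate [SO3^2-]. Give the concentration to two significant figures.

First ionization gives [H+] ≈ [HSO3-] = 3.89 × 10^-2 M.
Second step: Ka2 = [H+][SO3^2-]/[HSO3-] ≈ [SO3^2-] (since [H+] ≈ [HSO3-]).
So [SO3^2-] ≈ Ka2.

6.2 × 10^-8 M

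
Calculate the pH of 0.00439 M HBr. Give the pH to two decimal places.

pH = 2.36

HBr is a strong acid and dissociates completely, so [H+] = 0.00439 M.
pH = -log(0.00439) = 2.36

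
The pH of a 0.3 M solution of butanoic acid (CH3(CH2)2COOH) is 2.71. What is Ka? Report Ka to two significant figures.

Ka = 1.3 × 10^-5

[H+] = 10^(-2.71) = 1.95 × 10^-3 M
At equilibrium [HA] = 0.3 − 1.95 × 10^-3 = 2.98 × 10^-1 M
Ka = [H+][A-]/[HA] = (1.95 × 10^-3)² / 2.98 × 10^-1 = 1.3 × 10^-5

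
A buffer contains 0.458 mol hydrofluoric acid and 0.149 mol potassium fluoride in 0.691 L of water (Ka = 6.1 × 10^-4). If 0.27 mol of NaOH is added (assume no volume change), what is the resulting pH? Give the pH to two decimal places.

OH- converts HF to F-: HF → 0.188 mol, F- → 0.419 mol.
pKa = −log(6.1 × 10^-4) = 3.215
Henderson–Hasselbalch with mole ratio 0.419/0.188: pH = 3.215 + (+0.348)

pH = 3.56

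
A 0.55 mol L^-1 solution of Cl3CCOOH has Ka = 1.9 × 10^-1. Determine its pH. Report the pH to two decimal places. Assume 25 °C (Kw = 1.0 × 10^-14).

pH = 0.62

Cl3CCOOH ⇌ Cl3CCOO- + H+
From the ICE table, Ka = x²/(0.55 − x) = 1.9 × 10^-1.
Here C₀/Ka ≈ 2.89, so the small-x approximation fails. Use the quadratic:
x = [−0.19 + √(0.19² + 0.418)]/2 = 2.42 × 10^-1 M
pH = −log(2.42 × 10^-1) = 0.62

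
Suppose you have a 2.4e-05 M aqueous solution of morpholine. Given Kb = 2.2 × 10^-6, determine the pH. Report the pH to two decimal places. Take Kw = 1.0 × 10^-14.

pH = 8.80

C4H8ONH + H2O ⇌ C4H8ONH2+ + OH-
Kb = [OH-]²/(2.4e-05 − [OH-]) = 2.2 × 10^-6
[OH-] is not negligible relative to C₀; solve [OH-]² + 2.2e-06·[OH-] − 5.28e-11 = 0.
[OH-] = [−2.2e-06 + √(2.2e-06² + 2.11e-10)]/2 = 6.25 × 10^-6 M
pOH = −log(6.25 × 10^-6) = 5.20; pH = 14.00 − 5.20 = 8.80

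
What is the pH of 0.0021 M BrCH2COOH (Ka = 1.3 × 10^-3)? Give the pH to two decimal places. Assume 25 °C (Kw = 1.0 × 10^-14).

BrCH2COOH ⇌ BrCH2COO- + H+
Ka = [H+]²/(0.0021 − [H+]) = 1.3 × 10^-3
The 5% rule fails; solving [H+]² + Ka·[H+] − Ka·C₀ = 0 exactly:
[H+] = [−0.0013 + √(0.0013² + 1.09e-05)]/2 = 1.13 × 10^-3 M
pH = −log(1.13 × 10^-3) = 2.95

pH = 2.95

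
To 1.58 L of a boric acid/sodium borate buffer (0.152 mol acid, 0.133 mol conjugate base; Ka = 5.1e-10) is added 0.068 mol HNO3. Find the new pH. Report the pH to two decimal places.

pH = 8.76

Added H+ converts B(OH)4- to B(OH)3: B(OH)3 → 0.22 mol, B(OH)4- → 0.065 mol.
pKa = −log(5.1 × 10^-10) = 9.292
pH = pKa + log(n_B(OH)4-/n_B(OH)3) = 9.292 + log(0.065/0.22) = 9.292 + (-0.530)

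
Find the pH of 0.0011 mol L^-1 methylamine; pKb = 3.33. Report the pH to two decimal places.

CH3NH2 + H2O ⇌ CH3NH3+ + OH-
Kb = 10^(−3.33) = 4.68 × 10^-4
From the ICE table, Kb = [OH-]²/(0.0011 − [OH-]) = 4.68 × 10^-4.
[OH-] is not negligible relative to C₀; solve [OH-]² + 0.000468·[OH-] − 5.15e-07 = 0.
[OH-] = (−Kb + √(Kb² + 4·Kb·C₀))/2 = 5.21 × 10^-4 M
pOH = 3.28, so pH = 14.00 − pOH = 10.72

pH = 10.72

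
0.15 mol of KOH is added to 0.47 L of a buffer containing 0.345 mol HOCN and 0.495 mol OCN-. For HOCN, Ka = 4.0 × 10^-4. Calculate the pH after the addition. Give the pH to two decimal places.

pH = 3.92

After neutralization: n(HOCN) = 0.195 mol, n(OCN-) = 0.645 mol.
pKa = −log(4.0 × 10^-4) = 3.398
Henderson–Hasselbalch with mole ratio 0.645/0.195: pH = 3.398 + (+0.520)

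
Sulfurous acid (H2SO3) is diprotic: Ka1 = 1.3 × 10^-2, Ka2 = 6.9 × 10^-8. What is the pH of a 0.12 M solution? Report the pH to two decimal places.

Since Ka1 ≫ Ka2, the first ionization dominates [H+].
Ka1 = x²/(0.12 − x) = 1.3 × 10^-2
Solving the quadratic: x = (−Ka1 + √(Ka1² + 4·Ka1·C₀))/2 = 3.35 × 10^-2 M
pH = −log(3.35 × 10^-2) = 1.47

pH = 1.47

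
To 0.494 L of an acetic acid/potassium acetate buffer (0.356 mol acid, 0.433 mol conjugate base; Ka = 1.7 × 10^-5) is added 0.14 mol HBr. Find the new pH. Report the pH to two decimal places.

pH = 4.54

After neutralization: n(CH3COOH) = 0.496 mol, n(CH3COO-) = 0.293 mol.
pKa = −log(1.7 × 10^-5) = 4.770
pH = pKa + log([A⁻]/[HA]) = 4.770 + log(0.293/0.496) = 4.770 -0.229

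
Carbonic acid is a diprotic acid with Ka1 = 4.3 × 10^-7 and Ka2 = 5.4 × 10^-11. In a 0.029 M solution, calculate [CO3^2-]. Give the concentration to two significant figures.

5.4 × 10^-11 M

First ionization gives [H+] ≈ [HCO3-] = 1.12 × 10^-4 M.
Second step: Ka2 = [H+][CO3^2-]/[HCO3-] ≈ [CO3^2-] (since [H+] ≈ [HCO3-]).
So [CO3^2-] ≈ Ka2.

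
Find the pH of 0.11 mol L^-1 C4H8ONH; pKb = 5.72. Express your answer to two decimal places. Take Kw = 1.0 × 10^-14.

pH = 10.66

C4H8ONH + H2O ⇌ C4H8ONH2+ + OH-
Kb = 10^(−5.72) = 1.91 × 10^-6
From the ICE table, Kb = x²/(0.11 − x) = 1.91 × 10^-6.
Neglecting x in the denominator: x = √(1.91 × 10^-6 × 0.11) = 4.58 × 10^-4 M
pOH = −log(4.58 × 10^-4) = 3.34; pH = 14.00 − 3.34 = 10.66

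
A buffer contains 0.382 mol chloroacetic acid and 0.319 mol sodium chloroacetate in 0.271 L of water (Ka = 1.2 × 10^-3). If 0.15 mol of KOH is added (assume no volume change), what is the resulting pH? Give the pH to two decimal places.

OH- converts ClCH2COOH to ClCH2COO-: ClCH2COOH → 0.232 mol, ClCH2COO- → 0.469 mol.
pKa = −log(1.2 × 10^-3) = 2.921
pH = pKa + log(n_ClCH2COO-/n_ClCH2COOH) = 2.921 + log(0.469/0.232) = 2.921 + (+0.306)

pH = 3.23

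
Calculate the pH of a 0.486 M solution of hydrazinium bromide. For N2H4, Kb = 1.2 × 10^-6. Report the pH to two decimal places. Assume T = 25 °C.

N2H5+ is the conjugate acid of the weak base N2H4.
Ka = Kw/Kb = 1.0×10^-14 / 1.2 × 10^-6 = 8.33 × 10^-9
From the ICE table, Ka = [H+]²/(0.486 − [H+]) = 8.33 × 10^-9.
Assume [H+] ≪ 0.486: [H+] ≈ √(8.33 × 10^-9 × 0.486) = 6.36 × 10^-5 M
Check: 0.013% ionized — well under 5%, approximation valid.
pH = −log(6.36 × 10^-5) = 4.20

pH = 4.20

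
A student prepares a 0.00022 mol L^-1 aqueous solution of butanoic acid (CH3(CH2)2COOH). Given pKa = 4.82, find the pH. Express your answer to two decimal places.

pH = 4.30

CH3(CH2)2COOH ⇌ CH3(CH2)2COO- + H+
Ka = 10^(−4.82) = 1.51 × 10^-5
From the ICE table, Ka = [H+]²/(0.00022 − [H+]) = 1.51 × 10^-5.
Here C₀/Ka ≈ 14.6, so the small-[H+] approximation fails. Use the quadratic:
[H+] = [−1.51e-05 + √(1.51e-05² + 1.33e-08)]/2 = 5.06 × 10^-5 M
pH = −log[H+] = −log(5.06 × 10^-5) = 4.30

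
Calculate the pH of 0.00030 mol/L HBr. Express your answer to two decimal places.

HBr is a strong acid and dissociates completely, so [H+] = 0.00030 M.
pH = -log(0.0003) = 3.52

pH = 3.52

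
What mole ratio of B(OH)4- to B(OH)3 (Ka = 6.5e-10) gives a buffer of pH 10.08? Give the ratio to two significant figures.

pKa = -log(6.5 × 10^-10) = 9.187
pH = pKa + log(r) ⇒ log(r) = 10.08 − 9.187 = +0.893
r = [B(OH)4-]/[B(OH)3] = 10^(+0.893) = 7.82

ratio = 7.8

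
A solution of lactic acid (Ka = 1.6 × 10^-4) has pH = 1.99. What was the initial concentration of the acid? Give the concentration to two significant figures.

[H+] = 10^(-1.99) = 1.02 × 10^-2 M = x
Ka = x²/(C₀ − x) ⇒ C₀ = x + x²/Ka
C₀ = 1.02 × 10^-2 + (1.02 × 10^-2)²/(1.6 × 10^-4) = 6.60 × 10^-1 M

C₀ = 6.6 × 10^-1 M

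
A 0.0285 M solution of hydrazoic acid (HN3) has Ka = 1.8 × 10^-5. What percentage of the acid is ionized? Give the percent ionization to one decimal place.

HN3 ⇌ N3- + H+; let x = [H+] at equilibrium.
x ≈ √(Ka·C₀) = √(1.8 × 10^-5 × 0.0285) = 7.16 × 10^-4 M
% ionization = x/C₀ × 100% = 7.16 × 10^-4/0.0285 × 100% = 2.5%

2.5%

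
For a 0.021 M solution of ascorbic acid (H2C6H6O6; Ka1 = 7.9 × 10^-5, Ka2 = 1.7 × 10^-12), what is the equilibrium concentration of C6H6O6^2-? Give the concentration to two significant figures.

First ionization gives [H+] ≈ [HC6H6O6-] = 1.25 × 10^-3 M.
Second step: Ka2 = [H+][C6H6O6^2-]/[HC6H6O6-] ≈ [C6H6O6^2-] (since [H+] ≈ [HC6H6O6-]).
So [C6H6O6^2-] ≈ Ka2.

1.7 × 10^-12 M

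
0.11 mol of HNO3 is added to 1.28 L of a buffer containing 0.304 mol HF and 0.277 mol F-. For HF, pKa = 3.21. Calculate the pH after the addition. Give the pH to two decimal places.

pH = 2.82

Added H+ converts F- to HF: HF → 0.414 mol, F- → 0.167 mol.
pH = pKa + log(n_F-/n_HF) = 3.21 + log(0.167/0.414) = 3.21 + (-0.394)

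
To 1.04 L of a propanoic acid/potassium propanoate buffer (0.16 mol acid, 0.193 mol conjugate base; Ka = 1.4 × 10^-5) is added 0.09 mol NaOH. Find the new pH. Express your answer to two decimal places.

OH- converts CH3CH2COOH to CH3CH2COO-: CH3CH2COOH → 0.07 mol, CH3CH2COO- → 0.283 mol.
pKa = −log(1.4 × 10^-5) = 4.854
pH = pKa + log([A⁻]/[HA]) = 4.854 + log(0.283/0.07) = 4.854 +0.607

pH = 5.46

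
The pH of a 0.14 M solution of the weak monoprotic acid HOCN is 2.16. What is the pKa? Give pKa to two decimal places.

[H+] = 10^(-2.16) = 6.92 × 10^-3 M
At equilibrium [HA] = 0.14 − 6.92 × 10^-3 = 1.33 × 10^-1 M
Ka = [H+][A-]/[HA] = (6.92 × 10^-3)² / 1.33 × 10^-1 = 3.60 × 10^-4
pKa = -log(3.60 × 10^-4) = 3.44

pKa = 3.44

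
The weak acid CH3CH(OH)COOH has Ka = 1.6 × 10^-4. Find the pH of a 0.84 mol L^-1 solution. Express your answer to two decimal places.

CH3CH(OH)COOH ⇌ CH3CH(OH)COO- + H+
Let x = [H+] at equilibrium. Ka = x²/(0.84 − x).
Since Ka ≪ C₀, x ≈ √(Ka·C₀) = 1.16 × 10^-2 M.
pH = −log(1.16 × 10^-2) = 1.94

pH = 1.94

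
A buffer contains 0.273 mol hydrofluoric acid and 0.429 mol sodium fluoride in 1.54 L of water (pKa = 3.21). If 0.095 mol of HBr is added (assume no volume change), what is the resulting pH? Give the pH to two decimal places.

pH = 3.17

After neutralization: n(HF) = 0.368 mol, n(F-) = 0.334 mol.
pH = pKa + log(n_F-/n_HF) = 3.21 + log(0.334/0.368) = 3.21 + (-0.042)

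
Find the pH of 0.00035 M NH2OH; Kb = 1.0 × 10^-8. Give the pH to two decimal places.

pH = 8.27

NH2OH + H2O ⇌ NH3OH+ + OH-
From the ICE table, Kb = [OH-]²/(0.00035 − [OH-]) = 1.0 × 10^-8.
Assume [OH-] ≪ 0.00035: [OH-] ≈ √(1.0 × 10^-8 × 0.00035) = 1.87 × 10^-6 M
Check: 0.53% ionized — well under 5%, approximation valid.
pOH = −log(1.87 × 10^-6) = 5.73; pH = 14.00 − 5.73 = 8.27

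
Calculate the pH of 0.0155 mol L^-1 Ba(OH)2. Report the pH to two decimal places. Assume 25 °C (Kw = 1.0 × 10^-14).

pH = 12.49

Ba(OH)2 is a strong base (each formula unit releases 2 OH-); [OH-] = 0.031 M.
pOH = -log(0.031) = 1.51
pH = 14.00 - 1.51 = 12.49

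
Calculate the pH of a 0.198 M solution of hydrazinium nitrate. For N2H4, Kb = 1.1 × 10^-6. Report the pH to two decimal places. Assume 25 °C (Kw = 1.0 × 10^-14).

N2H5+ is the conjugate acid of the weak base N2H4.
Ka = Kw/Kb = 1.0×10^-14 / 1.1 × 10^-6 = 9.09 × 10^-9
Ka = x²/(0.198 − x) = 9.09 × 10^-9
Since Ka ≪ C₀, x ≈ √(Ka·C₀) = 4.24 × 10^-5 M.
pH = −log[H+] = −log(4.24 × 10^-5) = 4.37

pH = 4.37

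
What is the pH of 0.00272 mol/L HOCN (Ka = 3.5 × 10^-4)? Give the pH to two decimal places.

HOCN ⇌ OCN- + H+
Let x = [H+] at equilibrium. Ka = x²/(0.00272 − x).
The 5% rule fails; solving x² + Ka·x − Ka·C₀ = 0 exactly:
x = [−0.00035 + √(0.00035² + 3.81e-06)]/2 = 8.16 × 10^-4 M
pH = −log(8.16 × 10^-4) = 3.09

pH = 3.09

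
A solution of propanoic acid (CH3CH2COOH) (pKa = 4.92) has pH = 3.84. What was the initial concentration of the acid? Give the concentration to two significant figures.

[H+] = 10^(-3.84) = 1.45 × 10^-4 M = x
Ka = 10^(−4.92) = 1.20 × 10^-5
Ka = x²/(C₀ − x) ⇒ C₀ = x + x²/Ka
C₀ = 1.45 × 10^-4 + (1.45 × 10^-4)²/(1.20 × 10^-5) = 1.90 × 10^-3 M

C₀ = 1.9 × 10^-3 M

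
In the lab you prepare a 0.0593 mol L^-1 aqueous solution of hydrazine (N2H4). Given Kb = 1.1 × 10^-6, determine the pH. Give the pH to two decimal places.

N2H4 + H2O ⇌ N2H5+ + OH-
From the ICE table, Kb = x²/(0.0593 − x) = 1.1 × 10^-6.
Assume x ≪ 0.0593: x ≈ √(1.1 × 10^-6 × 0.0593) = 2.55 × 10^-4 M
(x/C₀ = 0.43% < 5%, so the approximation holds.)
pOH = −log(2.55 × 10^-4) = 3.59; pH = 14.00 − 3.59 = 10.41

pH = 10.41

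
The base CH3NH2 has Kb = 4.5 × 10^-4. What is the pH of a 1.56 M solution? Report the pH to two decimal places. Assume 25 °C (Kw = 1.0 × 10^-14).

pH = 12.42

CH3NH2 + H2O ⇌ CH3NH3+ + OH-
Kb = x²/(1.56 − x) = 4.5 × 10^-4
Since Kb ≪ C₀, x ≈ √(Kb·C₀) = 2.65 × 10^-2 M.
Check: 1.7% ionized — well under 5%, approximation valid.
pOH = 1.58, so pH = 14.00 − pOH = 12.42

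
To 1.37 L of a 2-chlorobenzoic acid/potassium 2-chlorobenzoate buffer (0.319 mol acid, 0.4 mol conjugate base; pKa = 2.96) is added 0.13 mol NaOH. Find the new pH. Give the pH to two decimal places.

pH = 3.41

OH- converts ClC6H4COOH to ClC6H4COO-: ClC6H4COOH → 0.189 mol, ClC6H4COO- → 0.53 mol.
pH = pKa + log([A⁻]/[HA]) = 2.96 + log(0.53/0.189) = 2.96 +0.448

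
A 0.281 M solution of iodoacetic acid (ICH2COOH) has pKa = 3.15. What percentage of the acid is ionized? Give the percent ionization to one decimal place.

4.9%

ICH2COOH ⇌ ICH2COO- + H+; let x = [H+] at equilibrium.
Ka = 10^(−3.15) = 7.08 × 10^-4
Solve x² + 0.000708x − 0.000199 = 0 → x = 1.38 × 10^-2 M
% ionization = x/C₀ × 100% = 1.38 × 10^-2/0.281 × 100% = 4.9%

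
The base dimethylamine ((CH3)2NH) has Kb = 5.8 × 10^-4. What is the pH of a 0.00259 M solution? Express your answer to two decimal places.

(CH3)2NH + H2O ⇌ (CH3)2NH2+ + OH-
Let x = [OH-] at equilibrium. Kb = x²/(0.00259 − x).
x is not negligible relative to C₀; solve x² + 0.00058·x − 1.5e-06 = 0.
x = [−0.00058 + √(0.00058² + 6.01e-06)]/2 = 9.69 × 10^-4 M
pOH = 3.01, so pH = 14.00 − pOH = 10.99

pH = 10.99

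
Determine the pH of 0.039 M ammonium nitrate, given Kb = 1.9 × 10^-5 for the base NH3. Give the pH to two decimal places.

pH = 5.34

NH4+ is the conjugate acid of the weak base NH3.
Ka = Kw/Kb = 1.0×10^-14 / 1.9 × 10^-5 = 5.26 × 10^-10
Ka = [H+]²/(0.039 − [H+]) = 5.26 × 10^-10
Since Ka ≪ C₀, [H+] ≈ √(Ka·C₀) = 4.53 × 10^-6 M.
([H+]/C₀ = 0.012% < 5%, so the approximation holds.)
pH = −log[H+] = −log(4.53 × 10^-6) = 5.34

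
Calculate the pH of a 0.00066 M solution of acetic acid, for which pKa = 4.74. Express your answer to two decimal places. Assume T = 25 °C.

pH = 4.00

CH3COOH ⇌ CH3COO- + H+
Ka = 10^(−4.74) = 1.82 × 10^-5
Ka = [H+]²/(0.00066 − [H+]) = 1.82 × 10^-5
The 5% rule fails; solving [H+]² + Ka·[H+] − Ka·C₀ = 0 exactly:
[H+] = [−1.82e-05 + √(1.82e-05² + 4.8e-08)]/2 = 1.01 × 10^-4 M
pH = −log[H+] = −log(1.01 × 10^-4) = 4.00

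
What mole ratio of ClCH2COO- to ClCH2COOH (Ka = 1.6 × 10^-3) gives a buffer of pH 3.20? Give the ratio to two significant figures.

pKa = -log(1.6 × 10^-3) = 2.796
pH = pKa + log(r) ⇒ log(r) = 3.20 − 2.796 = +0.404
r = [ClCH2COO-]/[ClCH2COOH] = 10^(+0.404) = 2.54

ratio = 2.5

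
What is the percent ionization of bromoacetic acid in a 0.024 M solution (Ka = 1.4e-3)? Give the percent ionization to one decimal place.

BrCH2COOH ⇌ BrCH2COO- + H+; let x = [H+] at equilibrium.
Solve x² + 0.0014x − 3.36e-05 = 0 → x = 5.14 × 10^-3 M
Fraction ionized = 5.14 × 10^-3 / 0.024 = 0.2142 → 21.4%

21.4%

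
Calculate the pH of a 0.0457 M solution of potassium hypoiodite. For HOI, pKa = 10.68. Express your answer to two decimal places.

pH = 11.65

OI- is the conjugate base of the weak acid HOI.
Ka = 10^(−10.68) = 2.09 × 10^-11
Kb = Kw/Ka = 1.0×10^-14 / 2.09 × 10^-11 = 4.78 × 10^-4
Kb = x²/(0.0457 − x) = 4.78 × 10^-4
x is not negligible relative to C₀; solve x² + 0.000478·x − 2.18e-05 = 0.
x = (−Kb + √(Kb² + 4·Kb·C₀))/2 = 4.44 × 10^-3 M
pOH = −log(4.44 × 10^-3) = 2.35; pH = 14.00 − 2.35 = 11.65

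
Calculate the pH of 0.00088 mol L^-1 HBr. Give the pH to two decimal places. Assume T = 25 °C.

HBr is a strong acid and dissociates completely, so [H+] = 0.00088 M.
pH = -log(0.00088) = 3.06

pH = 3.06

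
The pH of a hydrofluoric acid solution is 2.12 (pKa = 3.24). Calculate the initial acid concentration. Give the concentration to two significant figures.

C₀ = 1.1 × 10^-1 M

[H+] = 10^(-2.12) = 7.59 × 10^-3 M = x
Ka = 10^(−3.24) = 5.75 × 10^-4
Ka = x²/(C₀ − x) ⇒ C₀ = x + x²/Ka
C₀ = 7.59 × 10^-3 + (7.59 × 10^-3)²/(5.75 × 10^-4) = 1.08 × 10^-1 M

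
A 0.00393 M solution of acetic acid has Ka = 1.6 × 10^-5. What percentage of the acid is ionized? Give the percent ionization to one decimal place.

CH3COOH ⇌ CH3COO- + H+; let x = [H+] at equilibrium.
Solve x² + 1.6e-05x − 6.29e-08 = 0 → x = 2.43 × 10^-4 M
Fraction ionized = 2.43 × 10^-4 / 0.00393 = 0.0618 → 6.2%

6.2%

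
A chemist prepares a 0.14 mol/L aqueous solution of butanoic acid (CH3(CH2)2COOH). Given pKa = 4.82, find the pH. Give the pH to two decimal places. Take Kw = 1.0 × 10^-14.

CH3(CH2)2COOH ⇌ CH3(CH2)2COO- + H+
Ka = 10^(−4.82) = 1.51 × 10^-5
Let x = [H+] at equilibrium. Ka = x²/(0.14 − x).
Assume x ≪ 0.14: x ≈ √(1.51 × 10^-5 × 0.14) = 1.45 × 10^-3 M
(x/C₀ = 1% < 5%, so the approximation holds.)
pH = −log(1.45 × 10^-3) = 2.84

pH = 2.84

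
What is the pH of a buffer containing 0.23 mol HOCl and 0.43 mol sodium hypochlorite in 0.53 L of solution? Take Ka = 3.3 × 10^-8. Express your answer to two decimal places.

pKa = −log(3.3 × 10^-8) = 7.481
Henderson–Hasselbalch: pH = pKa + log([OCl-]/[HOCl]) = 7.481 + log(0.43/0.23)
pH = 7.481 + (+0.272) = 7.75

pH = 7.75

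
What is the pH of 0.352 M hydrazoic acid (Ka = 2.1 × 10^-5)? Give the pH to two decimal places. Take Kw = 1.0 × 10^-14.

HN3 ⇌ N3- + H+
From the ICE table, Ka = [H+]²/(0.352 − [H+]) = 2.1 × 10^-5.
Assume [H+] ≪ 0.352: [H+] ≈ √(2.1 × 10^-5 × 0.352) = 2.72 × 10^-3 M
([H+]/C₀ = 0.77% < 5%, so the approximation holds.)
pH = −log[H+] = −log(2.72 × 10^-3) = 2.57

pH = 2.57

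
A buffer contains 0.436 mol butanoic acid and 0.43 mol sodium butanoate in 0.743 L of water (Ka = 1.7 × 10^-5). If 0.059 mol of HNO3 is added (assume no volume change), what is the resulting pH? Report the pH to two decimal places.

pH = 4.64

Added H+ converts CH3(CH2)2COO- to CH3(CH2)2COOH: CH3(CH2)2COOH → 0.495 mol, CH3(CH2)2COO- → 0.371 mol.
pKa = −log(1.7 × 10^-5) = 4.770
Henderson–Hasselbalch with mole ratio 0.371/0.495: pH = 4.770 + (-0.125)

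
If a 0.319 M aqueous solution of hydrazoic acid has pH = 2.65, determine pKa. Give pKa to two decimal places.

[H+] = 10^(-2.65) = 2.24 × 10^-3 M
At equilibrium [HA] = 0.319 − 2.24 × 10^-3 = 3.17 × 10^-1 M
Ka = [H+][A-]/[HA] = (2.24 × 10^-3)² / 3.17 × 10^-1 = 1.58 × 10^-5
pKa = -log(1.58 × 10^-5) = 4.80

pKa = 4.80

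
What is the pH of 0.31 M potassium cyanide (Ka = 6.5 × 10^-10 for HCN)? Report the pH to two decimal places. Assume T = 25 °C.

CN- is the conjugate base of the weak acid HCN.
Kb = Kw/Ka = 1.0×10^-14 / 6.5 × 10^-10 = 1.54 × 10^-5
From the ICE table, Kb = x²/(0.31 − x) = 1.54 × 10^-5.
Assume x ≪ 0.31: x ≈ √(1.54 × 10^-5 × 0.31) = 2.18 × 10^-3 M
pOH = 2.66, so pH = 14.00 − pOH = 11.34

pH = 11.34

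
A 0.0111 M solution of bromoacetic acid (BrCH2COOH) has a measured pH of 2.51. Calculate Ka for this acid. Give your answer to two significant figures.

[H+] = 10^(-2.51) = 3.09 × 10^-3 M
At equilibrium [HA] = 0.0111 − 3.09 × 10^-3 = 8.01 × 10^-3 M
Ka = [H+][A-]/[HA] = (3.09 × 10^-3)² / 8.01 × 10^-3 = 1.2 × 10^-3

Ka = 1.2 × 10^-3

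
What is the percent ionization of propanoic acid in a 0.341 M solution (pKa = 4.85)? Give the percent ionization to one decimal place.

CH3CH2COOH ⇌ CH3CH2COO- + H+; let x = [H+] at equilibrium.
Ka = 10^(−4.85) = 1.41 × 10^-5
x ≈ √(Ka·C₀) = √(1.41 × 10^-5 × 0.341) = 2.19 × 10^-3 M
% ionization = x/C₀ × 100% = 2.19 × 10^-3/0.341 × 100% = 0.6%

0.6%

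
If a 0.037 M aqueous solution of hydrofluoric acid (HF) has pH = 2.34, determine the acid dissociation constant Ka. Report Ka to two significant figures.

[H+] = 10^(-2.34) = 4.57 × 10^-3 M
At equilibrium [HA] = 0.037 − 4.57 × 10^-3 = 3.24 × 10^-2 M
Ka = [H+][A-]/[HA] = (4.57 × 10^-3)² / 3.24 × 10^-2 = 6.4 × 10^-4

Ka = 6.4 × 10^-4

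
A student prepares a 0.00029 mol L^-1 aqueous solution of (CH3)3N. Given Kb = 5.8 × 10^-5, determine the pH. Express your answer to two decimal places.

(CH3)3N + H2O ⇌ (CH3)3NH+ + OH-
Kb = [OH-]²/(0.00029 − [OH-]) = 5.8 × 10^-5
[OH-] is not negligible relative to C₀; solve [OH-]² + 5.8e-05·[OH-] − 1.68e-08 = 0.
[OH-] = (−Kb + √(Kb² + 4·Kb·C₀))/2 = 1.04 × 10^-4 M
pOH = −log(1.04 × 10^-4) = 3.98; pH = 14.00 − 3.98 = 10.02

pH = 10.02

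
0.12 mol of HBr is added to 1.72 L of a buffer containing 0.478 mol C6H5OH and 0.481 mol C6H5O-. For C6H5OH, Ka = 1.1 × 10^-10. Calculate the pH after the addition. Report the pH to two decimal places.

pH = 9.74

After neutralization: n(C6H5OH) = 0.598 mol, n(C6H5O-) = 0.361 mol.
pKa = −log(1.1 × 10^-10) = 9.959
Henderson–Hasselbalch with mole ratio 0.361/0.598: pH = 9.959 + (-0.219)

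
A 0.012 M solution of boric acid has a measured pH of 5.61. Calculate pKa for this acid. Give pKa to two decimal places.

[H+] = 10^(-5.61) = 2.45 × 10^-6 M
At equilibrium [HA] = 0.012 − 2.45 × 10^-6 = 1.20 × 10^-2 M
Ka = [H+][A-]/[HA] = (2.45 × 10^-6)² / 1.20 × 10^-2 = 5.00 × 10^-10
pKa = -log(5.00 × 10^-10) = 9.30

pKa = 9.30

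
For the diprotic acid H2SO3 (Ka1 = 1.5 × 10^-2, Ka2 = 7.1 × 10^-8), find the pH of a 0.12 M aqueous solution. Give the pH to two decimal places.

Ka1 ≫ Ka2, so treat the first dissociation as the only significant source of H+.
Ka1 = x²/(0.12 − x) = 1.5 × 10^-2
Solving the quadratic: x = (−Ka1 + √(Ka1² + 4·Ka1·C₀))/2 = 3.56 × 10^-2 M
pH = −log(3.56 × 10^-2) = 1.45

pH = 1.45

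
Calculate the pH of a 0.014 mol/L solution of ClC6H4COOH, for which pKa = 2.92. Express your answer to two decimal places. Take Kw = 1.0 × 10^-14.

ClC6H4COOH ⇌ ClC6H4COO- + H+
Ka = 10^(−2.92) = 1.20 × 10^-3
Let x = [H+] at equilibrium. Ka = x²/(0.014 − x).
x is not negligible relative to C₀; solve x² + 0.0012·x − 1.68e-05 = 0.
x = (−Ka + √(Ka² + 4·Ka·C₀))/2 = 3.54 × 10^-3 M
pH = −log(3.54 × 10^-3) = 2.45

pH = 2.45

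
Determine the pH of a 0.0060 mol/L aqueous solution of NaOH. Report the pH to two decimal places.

NaOH is a strong base; [OH-] = 0.006 M.
pOH = -log(0.006) = 2.22
pH = 14.00 - 2.22 = 11.78

pH = 11.78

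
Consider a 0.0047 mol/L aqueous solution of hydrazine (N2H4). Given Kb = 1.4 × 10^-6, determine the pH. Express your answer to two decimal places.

N2H4 + H2O ⇌ N2H5+ + OH-
From the ICE table, Kb = [OH-]²/(0.0047 − [OH-]) = 1.4 × 10^-6.
Neglecting [OH-] in the denominator: [OH-] = √(1.4 × 10^-6 × 0.0047) = 8.11 × 10^-5 M
pOH = −log(8.11 × 10^-5) = 4.09; pH = 14.00 − 4.09 = 9.91

pH = 9.91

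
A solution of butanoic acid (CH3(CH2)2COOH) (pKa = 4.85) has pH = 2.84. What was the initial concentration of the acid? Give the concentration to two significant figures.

[H+] = 10^(-2.84) = 1.45 × 10^-3 M = x
Ka = 10^(−4.85) = 1.41 × 10^-5
Ka = x²/(C₀ − x) ⇒ C₀ = x + x²/Ka
C₀ = 1.45 × 10^-3 + (1.45 × 10^-3)²/(1.41 × 10^-5) = 1.51 × 10^-1 M

C₀ = 1.5 × 10^-1 M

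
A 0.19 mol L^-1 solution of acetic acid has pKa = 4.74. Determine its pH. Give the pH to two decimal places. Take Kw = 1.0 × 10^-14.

pH = 2.73

CH3COOH ⇌ CH3COO- + H+
Ka = 10^(−4.74) = 1.82 × 10^-5
Ka = [H+]²/(0.19 − [H+]) = 1.82 × 10^-5
Assume [H+] ≪ 0.19: [H+] ≈ √(1.82 × 10^-5 × 0.19) = 1.86 × 10^-3 M
Check: 0.98% ionized — well under 5%, approximation valid.
pH = −log[H+] = −log(1.86 × 10^-3) = 2.73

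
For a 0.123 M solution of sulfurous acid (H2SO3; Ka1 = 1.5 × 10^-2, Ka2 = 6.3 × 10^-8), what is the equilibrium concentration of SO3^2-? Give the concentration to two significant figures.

First ionization gives [H+] ≈ [HSO3-] = 3.61 × 10^-2 M.
Second step: Ka2 = [H+][SO3^2-]/[HSO3-] ≈ [SO3^2-] (since [H+] ≈ [HSO3-]).
So [SO3^2-] ≈ Ka2.

6.3 × 10^-8 M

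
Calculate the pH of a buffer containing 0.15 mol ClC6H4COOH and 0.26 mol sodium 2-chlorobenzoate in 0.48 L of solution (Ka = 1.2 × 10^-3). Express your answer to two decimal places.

pKa = −log(1.2 × 10^-3) = 2.921
pH = pKa + log([A⁻]/[HA]) = 2.921 + log(0.26/0.15)
pH = 2.921 + (+0.239) = 3.16

pH = 3.16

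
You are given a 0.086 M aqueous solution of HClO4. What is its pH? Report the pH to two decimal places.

pH = 1.07

HClO4 is a strong acid and dissociates completely, so [H+] = 0.086 M.
pH = -log(0.086) = 1.07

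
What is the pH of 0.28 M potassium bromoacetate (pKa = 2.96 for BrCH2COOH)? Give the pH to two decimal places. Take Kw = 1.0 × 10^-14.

BrCH2COO- is the conjugate base of the weak acid BrCH2COOH.
Ka = 10^(−2.96) = 1.10 × 10^-3
Kb = Kw/Ka = 1.0×10^-14 / 1.10 × 10^-3 = 9.09 × 10^-12
From the ICE table, Kb = x²/(0.28 − x) = 9.09 × 10^-12.
Since Kb ≪ C₀, x ≈ √(Kb·C₀) = 1.60 × 10^-6 M.
(x/C₀ = 0.00057% < 5%, so the approximation holds.)
pOH = 5.80, so pH = 14.00 − pOH = 8.20

pH = 8.20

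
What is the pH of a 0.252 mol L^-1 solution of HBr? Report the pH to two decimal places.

pH = 0.60

HBr is a strong acid and dissociates completely, so [H+] = 0.252 M.
pH = -log(0.252) = 0.60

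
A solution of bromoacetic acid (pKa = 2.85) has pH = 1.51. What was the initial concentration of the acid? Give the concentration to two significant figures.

[H+] = 10^(-1.51) = 3.09 × 10^-2 M = x
Ka = 10^(−2.85) = 1.41 × 10^-3
Ka = x²/(C₀ − x) ⇒ C₀ = x + x²/Ka
C₀ = 3.09 × 10^-2 + (3.09 × 10^-2)²/(1.41 × 10^-3) = 7.08 × 10^-1 M

C₀ = 7.1 × 10^-1 M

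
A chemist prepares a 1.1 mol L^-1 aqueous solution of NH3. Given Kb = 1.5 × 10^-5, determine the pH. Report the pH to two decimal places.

pH = 11.61

NH3 + H2O ⇌ NH4+ + OH-
Kb = [OH-]²/(1.1 − [OH-]) = 1.5 × 10^-5
Neglecting [OH-] in the denominator: [OH-] = √(1.5 × 10^-5 × 1.1) = 4.06 × 10^-3 M
pOH = 2.39, so pH = 14.00 − pOH = 11.61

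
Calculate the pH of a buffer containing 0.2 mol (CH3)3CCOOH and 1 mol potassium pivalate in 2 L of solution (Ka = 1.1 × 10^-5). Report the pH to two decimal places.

pH = 5.66

pKa = −log(1.1 × 10^-5) = 4.959
pH = pKa + log([A⁻]/[HA]) = 4.959 + log(1/0.2)
pH = 4.959 + (+0.699) = 5.66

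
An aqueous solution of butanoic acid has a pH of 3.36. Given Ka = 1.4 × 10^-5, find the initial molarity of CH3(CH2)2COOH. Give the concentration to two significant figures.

C₀ = 1.4 × 10^-2 M

[H+] = 10^(-3.36) = 4.37 × 10^-4 M = x
Ka = x²/(C₀ − x) ⇒ C₀ = x + x²/Ka
C₀ = 4.37 × 10^-4 + (4.37 × 10^-4)²/(1.4 × 10^-5) = 1.41 × 10^-2 M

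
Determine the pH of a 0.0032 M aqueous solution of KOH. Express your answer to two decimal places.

KOH is a strong base; [OH-] = 0.0032 M.
pOH = -log(0.0032) = 2.49
pH = 14.00 - 2.49 = 11.51

pH = 11.51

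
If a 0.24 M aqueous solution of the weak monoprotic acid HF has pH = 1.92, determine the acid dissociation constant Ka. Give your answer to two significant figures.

[H+] = 10^(-1.92) = 1.20 × 10^-2 M
At equilibrium [HA] = 0.24 − 1.20 × 10^-2 = 2.28 × 10^-1 M
Ka = [H+][A-]/[HA] = (1.20 × 10^-2)² / 2.28 × 10^-1 = 6.3 × 10^-4

Ka = 6.3 × 10^-4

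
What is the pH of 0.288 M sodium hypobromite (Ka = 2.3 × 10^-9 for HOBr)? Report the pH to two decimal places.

pH = 11.05

OBr- is the conjugate base of the weak acid HOBr.
Kb = Kw/Ka = 1.0×10^-14 / 2.3 × 10^-9 = 4.35 × 10^-6
From the ICE table, Kb = x²/(0.288 − x) = 4.35 × 10^-6.
Neglecting x in the denominator: x = √(4.35 × 10^-6 × 0.288) = 1.12 × 10^-3 M
Check: 0.39% ionized — well under 5%, approximation valid.
pOH = −log(1.12 × 10^-3) = 2.95; pH = 14.00 − 2.95 = 11.05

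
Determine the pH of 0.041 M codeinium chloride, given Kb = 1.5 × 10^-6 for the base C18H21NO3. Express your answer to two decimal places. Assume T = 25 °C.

C18H22NO3+ is the conjugate acid of the weak base C18H21NO3.
Ka = Kw/Kb = 1.0×10^-14 / 1.5 × 10^-6 = 6.67 × 10^-9
Ka = x²/(0.041 − x) = 6.67 × 10^-9
Since Ka ≪ C₀, x ≈ √(Ka·C₀) = 1.65 × 10^-5 M.
pH = −log(1.65 × 10^-5) = 4.78

pH = 4.78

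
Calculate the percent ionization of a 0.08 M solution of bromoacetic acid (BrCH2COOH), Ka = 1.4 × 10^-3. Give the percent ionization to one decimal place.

12.4%

BrCH2COOH ⇌ BrCH2COO- + H+; let x = [H+] at equilibrium.
Solve x² + 0.0014x − 0.000112 = 0 → x = 9.91 × 10^-3 M
% ionization = x/C₀ × 100% = 9.91 × 10^-3/0.08 × 100% = 12.4%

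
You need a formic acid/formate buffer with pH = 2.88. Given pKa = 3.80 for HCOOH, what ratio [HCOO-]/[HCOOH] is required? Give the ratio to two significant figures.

pH = pKa + log(r) ⇒ log(r) = 2.88 − 3.80 = -0.92
r = [HCOO-]/[HCOOH] = 10^(-0.92) = 0.12

ratio = 0.12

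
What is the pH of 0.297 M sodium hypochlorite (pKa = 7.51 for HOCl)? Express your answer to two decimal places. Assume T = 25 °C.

pH = 10.49

OCl- is the conjugate base of the weak acid HOCl.
Ka = 10^(−7.51) = 3.09 × 10^-8
Kb = Kw/Ka = 1.0×10^-14 / 3.09 × 10^-8 = 3.24 × 10^-7
From the ICE table, Kb = x²/(0.297 − x) = 3.24 × 10^-7.
Assume x ≪ 0.297: x ≈ √(3.24 × 10^-7 × 0.297) = 3.10 × 10^-4 M
pOH = −log(3.10 × 10^-4) = 3.51; pH = 14.00 − 3.51 = 10.49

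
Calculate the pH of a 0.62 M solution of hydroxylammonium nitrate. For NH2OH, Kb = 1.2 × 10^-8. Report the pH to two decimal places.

NH3OH+ is the conjugate acid of the weak base NH2OH.
Ka = Kw/Kb = 1.0×10^-14 / 1.2 × 10^-8 = 8.33 × 10^-7
Ka = [H+]²/(0.62 − [H+]) = 8.33 × 10^-7
Neglecting [H+] in the denominator: [H+] = √(8.33 × 10^-7 × 0.62) = 7.19 × 10^-4 M
Check: 0.12% ionized — well under 5%, approximation valid.
pH = −log[H+] = −log(7.19 × 10^-4) = 3.14

pH = 3.14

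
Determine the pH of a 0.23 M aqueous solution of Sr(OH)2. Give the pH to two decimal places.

Sr(OH)2 is a strong base (each formula unit releases 2 OH-); [OH-] = 0.46 M.
pOH = -log(0.46) = 0.34
pH = 14.00 - 0.34 = 13.66

pH = 13.66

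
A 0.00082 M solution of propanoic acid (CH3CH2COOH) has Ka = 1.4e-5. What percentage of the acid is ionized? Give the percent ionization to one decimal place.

CH3CH2COOH ⇌ CH3CH2COO- + H+; let x = [H+] at equilibrium.
Solve x² + 1.4e-05x − 1.15e-08 = 0 → x = 1.00 × 10^-4 M
Fraction ionized = 1.00 × 10^-4 / 0.00082 = 0.1220 → 12.2%

12.2%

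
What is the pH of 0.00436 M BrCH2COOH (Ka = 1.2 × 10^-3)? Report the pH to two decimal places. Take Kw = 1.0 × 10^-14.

pH = 2.75

BrCH2COOH ⇌ BrCH2COO- + H+
Ka = x²/(0.00436 − x) = 1.2 × 10^-3
The 5% rule fails; solving x² + Ka·x − Ka·C₀ = 0 exactly:
x = [−0.0012 + √(0.0012² + 2.09e-05)]/2 = 1.76 × 10^-3 M
pH = −log(1.76 × 10^-3) = 2.75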